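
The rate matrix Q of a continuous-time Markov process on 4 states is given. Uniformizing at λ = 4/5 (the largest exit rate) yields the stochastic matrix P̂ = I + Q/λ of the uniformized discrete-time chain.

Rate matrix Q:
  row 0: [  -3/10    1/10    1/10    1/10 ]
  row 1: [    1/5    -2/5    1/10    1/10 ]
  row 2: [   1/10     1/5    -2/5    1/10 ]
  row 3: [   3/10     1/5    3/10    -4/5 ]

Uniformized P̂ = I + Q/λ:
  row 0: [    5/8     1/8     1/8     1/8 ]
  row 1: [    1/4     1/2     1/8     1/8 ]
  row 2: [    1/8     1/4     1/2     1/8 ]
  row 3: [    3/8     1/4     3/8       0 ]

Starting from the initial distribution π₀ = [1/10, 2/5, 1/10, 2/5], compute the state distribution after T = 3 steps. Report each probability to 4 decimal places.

t=0: π = [0.1000, 0.4000, 0.1000, 0.4000]
t=1: π = [0.3250, 0.3375, 0.2625, 0.0750]
t=2: π = [0.3484, 0.2938, 0.2422, 0.1156]
t=3: π = [0.3648, 0.2799, 0.2447, 0.1105]

π = [0.3648, 0.2799, 0.2447, 0.1105]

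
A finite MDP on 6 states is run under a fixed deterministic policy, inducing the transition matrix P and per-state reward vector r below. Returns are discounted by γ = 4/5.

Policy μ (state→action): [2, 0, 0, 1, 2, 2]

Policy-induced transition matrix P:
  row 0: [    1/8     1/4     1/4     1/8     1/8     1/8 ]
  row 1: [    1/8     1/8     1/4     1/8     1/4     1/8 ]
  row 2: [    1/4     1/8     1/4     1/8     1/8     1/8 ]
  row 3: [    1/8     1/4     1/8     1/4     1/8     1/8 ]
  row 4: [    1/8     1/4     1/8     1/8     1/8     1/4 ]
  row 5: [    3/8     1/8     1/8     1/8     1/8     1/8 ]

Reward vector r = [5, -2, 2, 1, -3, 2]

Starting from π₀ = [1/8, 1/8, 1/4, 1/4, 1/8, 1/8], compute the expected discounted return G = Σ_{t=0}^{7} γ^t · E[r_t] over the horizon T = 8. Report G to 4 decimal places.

G = 3.9603

t=0: π = [0.1250, 0.1250, 0.2500, 0.2500, 0.1250, 0.1250], E[r] = 1.0000, γ^t·E[r] = 1.000000, running G = 1.000000
t=1: π = [0.1875, 0.1875, 0.1875, 0.1563, 0.1406, 0.1406], E[r] = 0.9531, γ^t·E[r] = 0.762500, running G = 1.762500
t=2: π = [0.1836, 0.1855, 0.1953, 0.1445, 0.1484, 0.1426], E[r] = 0.9219, γ^t·E[r] = 0.590000, running G = 2.352500
t=3: π = [0.1851, 0.1846, 0.1956, 0.1431, 0.1482, 0.1436], E[r] = 0.9329, γ^t·E[r] = 0.477625, running G = 2.830125
t=4: π = [0.1853, 0.1845, 0.1956, 0.1429, 0.1481, 0.1435], E[r] = 0.9346, γ^t·E[r] = 0.382813, running G = 3.212938
t=5: π = [0.1853, 0.1845, 0.1957, 0.1429, 0.1481, 0.1435], E[r] = 0.9347, γ^t·E[r] = 0.306273, running G = 3.519210
t=6: π = [0.1853, 0.1845, 0.1957, 0.1429, 0.1481, 0.1435], E[r] = 0.9347, γ^t·E[r] = 0.245024, running G = 3.764234
t=7: π = [0.1853, 0.1845, 0.1957, 0.1429, 0.1481, 0.1435], E[r] = 0.9347, γ^t·E[r] = 0.196020, running G = 3.960253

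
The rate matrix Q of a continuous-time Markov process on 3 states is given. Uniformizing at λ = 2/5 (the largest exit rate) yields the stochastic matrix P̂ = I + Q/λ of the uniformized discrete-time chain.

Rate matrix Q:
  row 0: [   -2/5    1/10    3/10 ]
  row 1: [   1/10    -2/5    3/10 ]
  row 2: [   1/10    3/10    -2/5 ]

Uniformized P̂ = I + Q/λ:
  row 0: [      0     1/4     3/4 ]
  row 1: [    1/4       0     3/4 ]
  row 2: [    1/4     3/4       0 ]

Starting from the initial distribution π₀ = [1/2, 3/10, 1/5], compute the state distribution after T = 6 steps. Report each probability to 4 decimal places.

t=0: π = [0.5000, 0.3000, 0.2000]
t=1: π = [0.1250, 0.2750, 0.6000]
t=2: π = [0.2188, 0.4813, 0.3000]
t=3: π = [0.1953, 0.2797, 0.5250]
t=4: π = [0.2012, 0.4426, 0.3563]
t=5: π = [0.1997, 0.3175, 0.4828]
t=6: π = [0.2001, 0.4120, 0.3879]

π = [0.2001, 0.4120, 0.3879]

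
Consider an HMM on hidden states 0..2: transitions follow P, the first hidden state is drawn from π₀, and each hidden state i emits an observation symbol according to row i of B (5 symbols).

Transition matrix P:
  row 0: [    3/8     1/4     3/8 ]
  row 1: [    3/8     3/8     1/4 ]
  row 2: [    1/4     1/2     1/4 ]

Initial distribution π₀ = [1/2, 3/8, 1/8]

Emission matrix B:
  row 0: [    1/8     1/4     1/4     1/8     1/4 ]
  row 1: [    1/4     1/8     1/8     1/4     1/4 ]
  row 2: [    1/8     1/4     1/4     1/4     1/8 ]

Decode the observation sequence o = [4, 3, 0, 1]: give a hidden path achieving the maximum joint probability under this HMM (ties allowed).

path = [0, 2, 1, 0]

t=0: δ = [1.250e-01, 9.375e-02, 1.562e-02]  (obs o_0=4)
t=1: δ = [5.859e-03, 8.789e-03, 1.172e-02]  ψ = [0, 1, 0]  (obs o_1=3)
t=2: δ = [4.120e-04, 1.465e-03, 3.662e-04]  ψ = [1, 2, 2]  (obs o_2=0)
t=3: δ = [1.373e-04, 6.866e-05, 9.155e-05]  ψ = [1, 1, 1]  (obs o_3=1)
backtrack: best end state = 0; path = [0, 2, 1, 0]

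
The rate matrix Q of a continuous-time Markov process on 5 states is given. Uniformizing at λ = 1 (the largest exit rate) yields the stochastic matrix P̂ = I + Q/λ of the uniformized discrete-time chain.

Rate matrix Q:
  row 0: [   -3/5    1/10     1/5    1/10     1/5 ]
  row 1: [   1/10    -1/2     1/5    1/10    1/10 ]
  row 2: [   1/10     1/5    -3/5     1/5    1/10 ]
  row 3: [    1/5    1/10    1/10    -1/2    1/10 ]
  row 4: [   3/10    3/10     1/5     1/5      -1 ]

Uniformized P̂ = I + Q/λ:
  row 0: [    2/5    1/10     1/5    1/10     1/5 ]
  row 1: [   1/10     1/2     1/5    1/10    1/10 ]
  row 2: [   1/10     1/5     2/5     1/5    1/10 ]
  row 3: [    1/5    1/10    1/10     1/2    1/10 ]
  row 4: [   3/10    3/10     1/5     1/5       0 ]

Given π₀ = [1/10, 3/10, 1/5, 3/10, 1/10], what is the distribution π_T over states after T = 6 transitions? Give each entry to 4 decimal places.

t=0: π = [0.1000, 0.3000, 0.2000, 0.3000, 0.1000]
t=1: π = [0.1800, 0.2600, 0.2100, 0.2500, 0.1000]
t=2: π = [0.1990, 0.2450, 0.2170, 0.2310, 0.1080]
t=3: π = [0.2044, 0.2413, 0.2203, 0.2249, 0.1091]
t=4: π = [0.2056, 0.2404, 0.2216, 0.2229, 0.1095]
t=5: π = [0.2059, 0.2402, 0.2220, 0.2223, 0.1096]
t=6: π = [0.2059, 0.2402, 0.2222, 0.2221, 0.1096]

π = [0.2059, 0.2402, 0.2222, 0.2221, 0.1096]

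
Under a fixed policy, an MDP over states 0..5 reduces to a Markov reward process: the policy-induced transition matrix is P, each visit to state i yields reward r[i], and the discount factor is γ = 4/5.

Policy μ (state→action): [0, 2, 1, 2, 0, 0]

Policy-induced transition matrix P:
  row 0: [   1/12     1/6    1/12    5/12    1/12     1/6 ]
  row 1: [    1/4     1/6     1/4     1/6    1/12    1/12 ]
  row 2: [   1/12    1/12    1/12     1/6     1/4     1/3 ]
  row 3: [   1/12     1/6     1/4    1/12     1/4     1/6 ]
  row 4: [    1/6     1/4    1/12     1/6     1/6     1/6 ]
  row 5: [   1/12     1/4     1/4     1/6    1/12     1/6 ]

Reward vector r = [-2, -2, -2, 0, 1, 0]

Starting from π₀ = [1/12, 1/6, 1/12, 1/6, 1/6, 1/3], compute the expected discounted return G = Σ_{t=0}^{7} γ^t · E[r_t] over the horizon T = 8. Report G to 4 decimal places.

G = -3.1193

t=0: π = [0.0833, 0.1667, 0.0833, 0.1667, 0.1667, 0.3333], E[r] = -0.5000, γ^t·E[r] = -0.500000, running G = -0.500000
t=1: π = [0.1250, 0.2014, 0.1944, 0.1736, 0.1389, 0.1667], E[r] = -0.9028, γ^t·E[r] = -0.722222, running G = -1.222222
t=2: π = [0.1285, 0.1759, 0.1736, 0.1834, 0.1563, 0.1823], E[r] = -0.7998, γ^t·E[r] = -0.511852, running G = -1.734074
t=3: π = [0.1257, 0.1804, 0.1736, 0.1835, 0.1559, 0.1809], E[r] = -0.8035, γ^t·E[r] = -0.411407, running G = -2.145481
t=4: π = [0.1264, 0.1803, 0.1741, 0.1828, 0.1558, 0.1806], E[r] = -0.8058, γ^t·E[r] = -0.330038, running G = -2.475519
t=5: π = [0.1264, 0.1802, 0.1739, 0.1830, 0.1558, 0.1807], E[r] = -0.8052, γ^t·E[r] = -0.263839, running G = -2.739358
t=6: π = [0.1263, 0.1802, 0.1740, 0.1830, 0.1558, 0.1806], E[r] = -0.8053, γ^t·E[r] = -0.211097, running G = -2.950456
t=7: π = [0.1264, 0.1802, 0.1740, 0.1830, 0.1558, 0.1806], E[r] = -0.8053, γ^t·E[r] = -0.168874, running G = -3.119330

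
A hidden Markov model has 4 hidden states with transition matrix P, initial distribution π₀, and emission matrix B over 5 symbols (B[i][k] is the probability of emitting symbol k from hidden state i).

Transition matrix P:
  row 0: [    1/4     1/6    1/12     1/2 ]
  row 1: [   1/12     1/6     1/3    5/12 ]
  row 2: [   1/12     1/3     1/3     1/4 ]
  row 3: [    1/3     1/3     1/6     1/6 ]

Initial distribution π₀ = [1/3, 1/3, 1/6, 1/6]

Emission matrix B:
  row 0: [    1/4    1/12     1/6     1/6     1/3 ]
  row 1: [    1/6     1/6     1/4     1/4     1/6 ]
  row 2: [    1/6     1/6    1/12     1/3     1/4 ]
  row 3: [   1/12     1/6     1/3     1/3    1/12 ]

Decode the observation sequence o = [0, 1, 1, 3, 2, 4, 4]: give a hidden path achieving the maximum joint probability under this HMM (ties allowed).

path = [0, 3, 1, 2, 3, 0, 0]

t=0: δ = [8.333e-02, 5.556e-02, 2.778e-02, 1.389e-02]  (obs o_0=0)
t=1: δ = [1.736e-03, 2.315e-03, 3.086e-03, 6.944e-03]  ψ = [0, 0, 1, 0]  (obs o_1=1)
t=2: δ = [1.929e-04, 3.858e-04, 1.929e-04, 1.929e-04]  ψ = [3, 3, 3, 3]  (obs o_2=1)
t=3: δ = [1.072e-05, 1.608e-05, 4.287e-05, 5.358e-05]  ψ = [3, 1, 1, 1]  (obs o_3=3)
t=4: δ = [2.977e-06, 4.465e-06, 1.191e-06, 3.572e-06]  ψ = [3, 3, 2, 2]  (obs o_4=2)
t=5: δ = [3.969e-07, 1.985e-07, 3.721e-07, 1.550e-07]  ψ = [3, 3, 1, 1]  (obs o_5=4)
t=6: δ = [3.308e-08, 2.067e-08, 3.101e-08, 1.654e-08]  ψ = [0, 2, 2, 0]  (obs o_6=4)
backtrack: best end state = 0; path = [0, 3, 1, 2, 3, 0, 0]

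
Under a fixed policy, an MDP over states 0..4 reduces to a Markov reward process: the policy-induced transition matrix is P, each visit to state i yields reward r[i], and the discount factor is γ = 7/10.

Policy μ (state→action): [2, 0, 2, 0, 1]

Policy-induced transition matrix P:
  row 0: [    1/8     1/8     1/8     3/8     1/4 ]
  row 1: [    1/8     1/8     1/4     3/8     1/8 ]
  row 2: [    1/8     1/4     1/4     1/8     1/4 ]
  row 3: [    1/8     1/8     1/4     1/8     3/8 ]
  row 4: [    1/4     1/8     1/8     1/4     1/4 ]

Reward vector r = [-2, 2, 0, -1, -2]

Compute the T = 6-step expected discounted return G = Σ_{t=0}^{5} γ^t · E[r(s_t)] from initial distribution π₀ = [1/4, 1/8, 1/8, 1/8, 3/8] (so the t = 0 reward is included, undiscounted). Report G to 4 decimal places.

G = -2.6694

t=0: π = [0.2500, 0.1250, 0.1250, 0.1250, 0.3750], E[r] = -1.1250, γ^t·E[r] = -1.125000, running G = -1.125000
t=1: π = [0.1719, 0.1406, 0.1719, 0.2656, 0.2500], E[r] = -0.8281, γ^t·E[r] = -0.579688, running G = -1.704688
t=2: π = [0.1563, 0.1465, 0.1973, 0.2344, 0.2656], E[r] = -0.7852, γ^t·E[r] = -0.384727, running G = -2.089414
t=3: π = [0.1582, 0.1497, 0.1973, 0.2339, 0.2610], E[r] = -0.7729, γ^t·E[r] = -0.265122, running G = -2.354536
t=4: π = [0.1576, 0.1497, 0.1976, 0.2346, 0.2605], E[r] = -0.7716, γ^t·E[r] = -0.185255, running G = -2.539791
t=5: π = [0.1576, 0.1497, 0.1977, 0.2344, 0.2606], E[r] = -0.7714, γ^t·E[r] = -0.129641, running G = -2.669432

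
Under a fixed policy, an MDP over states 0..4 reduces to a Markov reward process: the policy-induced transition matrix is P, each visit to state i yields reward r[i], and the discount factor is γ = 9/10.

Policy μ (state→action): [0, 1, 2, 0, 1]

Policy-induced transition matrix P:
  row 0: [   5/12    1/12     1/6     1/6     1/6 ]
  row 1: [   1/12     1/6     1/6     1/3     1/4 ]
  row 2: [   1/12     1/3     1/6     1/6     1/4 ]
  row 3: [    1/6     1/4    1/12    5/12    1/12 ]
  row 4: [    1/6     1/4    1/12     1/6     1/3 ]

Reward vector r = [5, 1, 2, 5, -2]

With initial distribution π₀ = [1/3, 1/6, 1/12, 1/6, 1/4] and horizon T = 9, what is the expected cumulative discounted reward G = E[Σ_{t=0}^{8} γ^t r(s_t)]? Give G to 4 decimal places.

t=0: π = [0.3333, 0.1667, 0.0833, 0.1667, 0.2500], E[r] = 2.3333, γ^t·E[r] = 2.333333, running G = 2.333333
t=1: π = [0.2292, 0.1875, 0.1319, 0.2361, 0.2153], E[r] = 2.3472, γ^t·E[r] = 2.112500, running G = 4.445833
t=2: π = [0.1973, 0.2072, 0.1291, 0.2569, 0.2095], E[r] = 2.3177, γ^t·E[r] = 1.877344, running G = 6.323177
t=3: π = [0.1880, 0.2106, 0.1278, 0.2654, 0.2082], E[r] = 2.3169, γ^t·E[r] = 1.689012, running G = 8.012189
t=4: π = [0.1855, 0.2118, 0.1272, 0.2681, 0.2074], E[r] = 2.3192, γ^t·E[r] = 1.521635, running G = 9.533823
t=5: π = [0.1848, 0.2120, 0.1270, 0.2690, 0.2071], E[r] = 2.3207, γ^t·E[r] = 1.370358, running G = 10.904181
t=6: π = [0.1846, 0.2121, 0.1270, 0.2693, 0.2070], E[r] = 2.3213, γ^t·E[r] = 1.233656, running G = 12.137837
t=7: π = [0.1846, 0.2121, 0.1270, 0.2693, 0.2070], E[r] = 2.3216, γ^t·E[r] = 1.110399, running G = 13.248237
t=8: π = [0.1845, 0.2121, 0.1270, 0.2694, 0.2070], E[r] = 2.3216, γ^t·E[r] = 0.999392, running G = 14.247629

G = 14.2476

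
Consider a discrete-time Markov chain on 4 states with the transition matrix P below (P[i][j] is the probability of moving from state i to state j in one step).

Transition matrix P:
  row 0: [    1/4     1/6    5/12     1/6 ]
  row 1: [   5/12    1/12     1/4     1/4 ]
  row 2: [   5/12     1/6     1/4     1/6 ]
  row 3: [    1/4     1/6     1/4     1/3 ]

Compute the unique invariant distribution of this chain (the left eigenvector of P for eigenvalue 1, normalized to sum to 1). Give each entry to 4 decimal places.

π = [0.3264, 0.1538, 0.3044, 0.2154]

Balance equations π_j = Σ_i π_i·P[i][j]:
  π_0 = 1/4·π_0 + 5/12·π_1 + 5/12·π_2 + 1/4·π_3
  π_1 = 1/6·π_0 + 1/12·π_1 + 1/6·π_2 + 1/6·π_3
  π_2 = 5/12·π_0 + 1/4·π_1 + 1/4·π_2 + 1/4·π_3
  normalize: π_0 + π_1 + π_2 + π_3 = 1
Solving the linear system gives exactly π = [297/910, 2/13, 277/910, 14/65].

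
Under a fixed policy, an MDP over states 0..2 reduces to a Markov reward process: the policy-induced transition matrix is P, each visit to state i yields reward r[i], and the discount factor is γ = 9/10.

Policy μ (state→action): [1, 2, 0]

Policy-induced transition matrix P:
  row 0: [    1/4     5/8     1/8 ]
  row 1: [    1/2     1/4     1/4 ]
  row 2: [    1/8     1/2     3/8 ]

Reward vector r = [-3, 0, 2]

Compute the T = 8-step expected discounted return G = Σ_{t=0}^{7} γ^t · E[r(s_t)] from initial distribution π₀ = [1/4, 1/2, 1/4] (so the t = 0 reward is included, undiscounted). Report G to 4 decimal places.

G = -2.6376

t=0: π = [0.2500, 0.5000, 0.2500], E[r] = -0.2500, γ^t·E[r] = -0.250000, running G = -0.250000
t=1: π = [0.3438, 0.4063, 0.2500], E[r] = -0.5313, γ^t·E[r] = -0.478125, running G = -0.728125
t=2: π = [0.3203, 0.4414, 0.2383], E[r] = -0.4844, γ^t·E[r] = -0.392344, running G = -1.120469
t=3: π = [0.3306, 0.4297, 0.2397], E[r] = -0.5122, γ^t·E[r] = -0.373399, running G = -1.493868
t=4: π = [0.3275, 0.4339, 0.2386], E[r] = -0.5051, γ^t·E[r] = -0.331374, running G = -1.825241
t=5: π = [0.3286, 0.4325, 0.2389], E[r] = -0.5081, γ^t·E[r] = -0.300047, running G = -2.125289
t=6: π = [0.3283, 0.4330, 0.2388], E[r] = -0.5072, γ^t·E[r] = -0.269542, running G = -2.394831
t=7: π = [0.3284, 0.4328, 0.2388], E[r] = -0.5075, γ^t·E[r] = -0.242759, running G = -2.637590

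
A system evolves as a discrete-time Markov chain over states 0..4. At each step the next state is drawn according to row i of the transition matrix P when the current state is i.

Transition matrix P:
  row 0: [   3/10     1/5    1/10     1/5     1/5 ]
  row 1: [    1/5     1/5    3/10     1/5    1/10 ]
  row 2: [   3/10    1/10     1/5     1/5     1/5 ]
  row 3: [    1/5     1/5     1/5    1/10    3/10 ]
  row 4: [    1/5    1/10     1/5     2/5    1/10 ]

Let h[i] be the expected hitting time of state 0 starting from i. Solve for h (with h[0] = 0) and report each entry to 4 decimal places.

h = [0.0000, 4.4676, 4.0659, 4.5131, 4.5169]

First-step conditioning: h[0] = 0; for i ≠ 0, h[i] = 1 + Σ_k P[i][k]·h[k].
  h[1] = 1 + 1/5·h[1] + 3/10·h[2] + 1/5·h[3] + 1/10·h[4]
  h[2] = 1 + 1/10·h[1] + 1/5·h[2] + 1/5·h[3] + 1/5·h[4]
  h[3] = 1 + 1/5·h[1] + 1/5·h[2] + 1/10·h[3] + 3/10·h[4]
  h[4] = 1 + 1/10·h[1] + 1/5·h[2] + 2/5·h[3] + 1/10·h[4]
Solving the 4×4 linear system over states ≠ 0 gives exactly h = [0, 11790/2639, 370/91, 11910/2639, 11920/2639] (h[0] = 0 is the target).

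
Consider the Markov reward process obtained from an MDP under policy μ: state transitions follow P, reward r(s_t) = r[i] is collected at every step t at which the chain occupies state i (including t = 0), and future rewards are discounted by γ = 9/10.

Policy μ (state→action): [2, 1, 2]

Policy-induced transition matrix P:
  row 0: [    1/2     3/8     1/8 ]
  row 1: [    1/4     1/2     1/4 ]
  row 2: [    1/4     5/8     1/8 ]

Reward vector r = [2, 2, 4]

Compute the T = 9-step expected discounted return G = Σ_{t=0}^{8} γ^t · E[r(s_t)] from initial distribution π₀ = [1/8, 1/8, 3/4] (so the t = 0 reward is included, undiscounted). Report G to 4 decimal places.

t=0: π = [0.1250, 0.1250, 0.7500], E[r] = 3.5000, γ^t·E[r] = 3.500000, running G = 3.500000
t=1: π = [0.2813, 0.5781, 0.1406], E[r] = 2.2813, γ^t·E[r] = 2.053125, running G = 5.553125
t=2: π = [0.3203, 0.4824, 0.1973], E[r] = 2.3945, γ^t·E[r] = 1.939570, running G = 7.492695
t=3: π = [0.3301, 0.4846, 0.1853], E[r] = 2.3706, γ^t·E[r] = 1.728171, running G = 9.220867
t=4: π = [0.3325, 0.4819, 0.1856], E[r] = 2.3712, γ^t·E[r] = 1.555715, running G = 10.776581
t=5: π = [0.3331, 0.4816, 0.1852], E[r] = 2.3705, γ^t·E[r] = 1.399742, running G = 12.176324
t=6: π = [0.3333, 0.4815, 0.1852], E[r] = 2.3704, γ^t·E[r] = 1.259732, running G = 13.436056
t=7: π = [0.3333, 0.4815, 0.1852], E[r] = 2.3704, γ^t·E[r] = 1.133745, running G = 14.569800
t=8: π = [0.3333, 0.4815, 0.1852], E[r] = 2.3704, γ^t·E[r] = 1.020368, running G = 15.590168

G = 15.5902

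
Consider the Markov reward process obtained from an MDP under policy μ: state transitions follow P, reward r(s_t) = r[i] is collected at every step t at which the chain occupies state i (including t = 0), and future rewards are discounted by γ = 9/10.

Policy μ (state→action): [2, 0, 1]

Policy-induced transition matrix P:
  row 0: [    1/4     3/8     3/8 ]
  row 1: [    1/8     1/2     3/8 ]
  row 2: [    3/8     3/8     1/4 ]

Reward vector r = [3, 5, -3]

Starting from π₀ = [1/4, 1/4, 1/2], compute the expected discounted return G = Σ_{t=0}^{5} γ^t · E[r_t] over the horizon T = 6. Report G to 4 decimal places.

G = 7.4005

t=0: π = [0.2500, 0.2500, 0.5000], E[r] = 0.5000, γ^t·E[r] = 0.500000, running G = 0.500000
t=1: π = [0.2813, 0.4063, 0.3125], E[r] = 1.9375, γ^t·E[r] = 1.743750, running G = 2.243750
t=2: π = [0.2383, 0.4258, 0.3359], E[r] = 1.8359, γ^t·E[r] = 1.487109, running G = 3.730859
t=3: π = [0.2388, 0.4282, 0.3330], E[r] = 1.8584, γ^t·E[r] = 1.354772, running G = 5.085632
t=4: π = [0.2381, 0.4285, 0.3334], E[r] = 1.8568, γ^t·E[r] = 1.218254, running G = 6.303886
t=5: π = [0.2381, 0.4286, 0.3333], E[r] = 1.8572, γ^t·E[r] = 1.096636, running G = 7.400522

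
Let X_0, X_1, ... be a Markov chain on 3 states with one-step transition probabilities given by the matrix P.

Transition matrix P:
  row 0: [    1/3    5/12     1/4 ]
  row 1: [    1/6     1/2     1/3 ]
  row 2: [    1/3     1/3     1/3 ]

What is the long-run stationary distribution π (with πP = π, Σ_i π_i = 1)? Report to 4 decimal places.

Balance equations π_j = Σ_i π_i·P[i][j]:
  π_0 = 1/3·π_0 + 1/6·π_1 + 1/3·π_2
  π_1 = 5/12·π_0 + 1/2·π_1 + 1/3·π_2
  normalize: π_0 + π_1 + π_2 = 1
Solving the linear system gives exactly π = [16/61, 26/61, 19/61].

π = [0.2623, 0.4262, 0.3115]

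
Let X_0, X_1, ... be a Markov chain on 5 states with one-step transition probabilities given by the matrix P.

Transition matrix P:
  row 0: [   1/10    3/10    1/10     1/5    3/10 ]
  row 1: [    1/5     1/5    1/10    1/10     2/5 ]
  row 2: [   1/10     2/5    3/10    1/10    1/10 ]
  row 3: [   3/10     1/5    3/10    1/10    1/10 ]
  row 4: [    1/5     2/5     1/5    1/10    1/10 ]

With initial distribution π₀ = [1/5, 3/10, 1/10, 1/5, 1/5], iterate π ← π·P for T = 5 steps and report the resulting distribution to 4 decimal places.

t=0: π = [0.2000, 0.3000, 0.1000, 0.2000, 0.2000]
t=1: π = [0.1900, 0.2800, 0.1800, 0.1200, 0.2300]
t=2: π = [0.1750, 0.3010, 0.1830, 0.1190, 0.2220]
t=3: π = [0.1761, 0.2985, 0.1826, 0.1175, 0.2253]
t=4: π = [0.1759, 0.2992, 0.1826, 0.1176, 0.2248]
t=5: π = [0.1759, 0.2991, 0.1825, 0.1176, 0.2249]

π = [0.1759, 0.2991, 0.1825, 0.1176, 0.2249]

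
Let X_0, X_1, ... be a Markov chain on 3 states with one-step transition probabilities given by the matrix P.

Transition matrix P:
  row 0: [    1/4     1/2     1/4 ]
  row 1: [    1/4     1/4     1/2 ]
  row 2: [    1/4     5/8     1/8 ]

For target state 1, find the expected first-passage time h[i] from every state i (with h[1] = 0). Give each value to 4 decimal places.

First-step conditioning: h[1] = 0; for i ≠ 1, h[i] = 1 + Σ_k P[i][k]·h[k].
  h[0] = 1 + 1/4·h[0] + 1/4·h[2]
  h[2] = 1 + 1/4·h[0] + 1/8·h[2]
Solving the 2×2 linear system over states ≠ 1 gives exactly h = [36/19, 0, 32/19] (h[1] = 0 is the target).

h = [1.8947, 0.0000, 1.6842]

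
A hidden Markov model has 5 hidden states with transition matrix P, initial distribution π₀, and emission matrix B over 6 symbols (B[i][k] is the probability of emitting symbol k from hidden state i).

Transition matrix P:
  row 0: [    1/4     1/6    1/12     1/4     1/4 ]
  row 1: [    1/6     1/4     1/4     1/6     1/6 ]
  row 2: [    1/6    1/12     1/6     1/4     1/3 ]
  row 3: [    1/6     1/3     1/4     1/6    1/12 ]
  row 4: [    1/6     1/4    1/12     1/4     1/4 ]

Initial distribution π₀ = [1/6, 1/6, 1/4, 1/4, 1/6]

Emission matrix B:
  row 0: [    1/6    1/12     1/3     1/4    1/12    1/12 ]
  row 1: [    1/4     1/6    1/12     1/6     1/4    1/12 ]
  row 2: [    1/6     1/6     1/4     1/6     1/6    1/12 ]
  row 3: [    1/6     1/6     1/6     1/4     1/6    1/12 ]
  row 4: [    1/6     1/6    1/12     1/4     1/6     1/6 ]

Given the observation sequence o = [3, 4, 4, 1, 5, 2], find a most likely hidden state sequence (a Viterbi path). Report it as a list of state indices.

t=0: δ = [4.167e-02, 2.778e-02, 4.167e-02, 6.250e-02, 4.167e-02]  (obs o_0=3)
t=1: δ = [8.681e-04, 5.208e-03, 2.604e-03, 1.736e-03, 2.315e-03]  ψ = [0, 3, 3, 0, 2]  (obs o_1=4)
t=2: δ = [7.234e-05, 3.255e-04, 2.170e-04, 1.447e-04, 1.447e-04]  ψ = [1, 1, 1, 1, 1]  (obs o_2=4)
t=3: δ = [4.521e-06, 1.356e-05, 1.356e-05, 9.042e-06, 1.206e-05]  ψ = [1, 1, 1, 1, 2]  (obs o_3=1)
t=4: δ = [1.884e-07, 2.826e-07, 2.826e-07, 2.826e-07, 7.535e-07]  ψ = [1, 1, 1, 2, 2]  (obs o_4=5)
t=5: δ = [4.186e-08, 1.570e-08, 1.766e-08, 3.140e-08, 1.570e-08]  ψ = [4, 4, 1, 4, 4]  (obs o_5=2)
backtrack: best end state = 0; path = [3, 1, 1, 2, 4, 0]

path = [3, 1, 1, 2, 4, 0]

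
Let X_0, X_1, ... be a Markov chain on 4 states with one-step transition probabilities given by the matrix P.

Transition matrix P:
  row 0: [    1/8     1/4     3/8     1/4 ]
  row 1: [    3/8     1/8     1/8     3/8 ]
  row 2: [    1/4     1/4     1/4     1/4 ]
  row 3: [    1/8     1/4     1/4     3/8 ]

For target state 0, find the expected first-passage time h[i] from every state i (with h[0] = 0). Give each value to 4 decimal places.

h = [0.0000, 3.8000, 4.2000, 4.8000]

First-step conditioning: h[0] = 0; for i ≠ 0, h[i] = 1 + Σ_k P[i][k]·h[k].
  h[1] = 1 + 1/8·h[1] + 1/8·h[2] + 3/8·h[3]
  h[2] = 1 + 1/4·h[1] + 1/4·h[2] + 1/4·h[3]
  h[3] = 1 + 1/4·h[1] + 1/4·h[2] + 3/8·h[3]
Solving the 3×3 linear system over states ≠ 0 gives exactly h = [0, 19/5, 21/5, 24/5] (h[0] = 0 is the target).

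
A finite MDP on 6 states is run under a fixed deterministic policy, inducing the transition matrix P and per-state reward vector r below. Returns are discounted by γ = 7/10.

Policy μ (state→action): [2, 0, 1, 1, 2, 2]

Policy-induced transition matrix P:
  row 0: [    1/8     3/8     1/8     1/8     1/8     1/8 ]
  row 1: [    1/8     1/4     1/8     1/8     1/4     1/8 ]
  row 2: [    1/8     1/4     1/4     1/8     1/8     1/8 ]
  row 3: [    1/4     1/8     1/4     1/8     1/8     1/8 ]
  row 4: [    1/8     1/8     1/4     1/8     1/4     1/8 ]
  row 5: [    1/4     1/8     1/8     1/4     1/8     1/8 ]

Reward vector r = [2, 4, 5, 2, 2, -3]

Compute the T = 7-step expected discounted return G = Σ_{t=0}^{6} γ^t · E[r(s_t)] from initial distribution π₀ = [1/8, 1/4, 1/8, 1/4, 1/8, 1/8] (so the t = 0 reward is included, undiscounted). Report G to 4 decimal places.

G = 7.1097

t=0: π = [0.1250, 0.2500, 0.1250, 0.2500, 0.1250, 0.1250], E[r] = 2.2500, γ^t·E[r] = 2.250000, running G = 2.250000
t=1: π = [0.1719, 0.2031, 0.1875, 0.1406, 0.1719, 0.1250], E[r] = 2.3438, γ^t·E[r] = 1.640625, running G = 3.890625
t=2: π = [0.1582, 0.2168, 0.1875, 0.1406, 0.1719, 0.1250], E[r] = 2.3711, γ^t·E[r] = 1.161836, running G = 5.052461
t=3: π = [0.1582, 0.2151, 0.1875, 0.1406, 0.1736, 0.1250], E[r] = 2.3677, γ^t·E[r] = 0.812113, running G = 5.864574
t=4: π = [0.1582, 0.2149, 0.1877, 0.1406, 0.1736, 0.1250], E[r] = 2.3679, γ^t·E[r] = 0.568530, running G = 6.433104
t=5: π = [0.1582, 0.2149, 0.1877, 0.1406, 0.1736, 0.1250], E[r] = 2.3680, γ^t·E[r] = 0.397985, running G = 6.831089
t=6: π = [0.1582, 0.2149, 0.1877, 0.1406, 0.1736, 0.1250], E[r] = 2.3680, γ^t·E[r] = 0.278590, running G = 7.109679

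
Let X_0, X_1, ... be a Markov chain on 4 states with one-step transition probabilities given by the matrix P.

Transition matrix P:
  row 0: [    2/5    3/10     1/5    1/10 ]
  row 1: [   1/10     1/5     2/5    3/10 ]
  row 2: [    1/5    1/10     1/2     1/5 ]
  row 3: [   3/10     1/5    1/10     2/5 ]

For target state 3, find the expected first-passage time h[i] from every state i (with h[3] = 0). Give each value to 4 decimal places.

h = [5.6643, 4.5455, 5.1748, 0.0000]

First-step conditioning: h[3] = 0; for i ≠ 3, h[i] = 1 + Σ_k P[i][k]·h[k].
  h[0] = 1 + 2/5·h[0] + 3/10·h[1] + 1/5·h[2]
  h[1] = 1 + 1/10·h[0] + 1/5·h[1] + 2/5·h[2]
  h[2] = 1 + 1/5·h[0] + 1/10·h[1] + 1/2·h[2]
Solving the 3×3 linear system over states ≠ 3 gives exactly h = [810/143, 50/11, 740/143, 0] (h[3] = 0 is the target).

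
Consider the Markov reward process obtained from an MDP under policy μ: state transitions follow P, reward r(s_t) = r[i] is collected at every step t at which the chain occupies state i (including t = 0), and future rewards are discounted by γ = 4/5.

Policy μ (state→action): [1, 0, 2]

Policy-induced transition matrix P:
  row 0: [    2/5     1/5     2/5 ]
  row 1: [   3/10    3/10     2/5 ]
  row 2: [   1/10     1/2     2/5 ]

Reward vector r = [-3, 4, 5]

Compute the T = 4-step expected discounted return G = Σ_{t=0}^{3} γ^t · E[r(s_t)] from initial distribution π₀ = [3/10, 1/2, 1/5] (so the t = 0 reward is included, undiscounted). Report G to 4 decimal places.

G = 7.0716

t=0: π = [0.3000, 0.5000, 0.2000], E[r] = 2.1000, γ^t·E[r] = 2.100000, running G = 2.100000
t=1: π = [0.2900, 0.3100, 0.4000], E[r] = 2.3700, γ^t·E[r] = 1.896000, running G = 3.996000
t=2: π = [0.2490, 0.3510, 0.4000], E[r] = 2.6570, γ^t·E[r] = 1.700480, running G = 5.696480
t=3: π = [0.2449, 0.3551, 0.4000], E[r] = 2.6857, γ^t·E[r] = 1.375078, running G = 7.071558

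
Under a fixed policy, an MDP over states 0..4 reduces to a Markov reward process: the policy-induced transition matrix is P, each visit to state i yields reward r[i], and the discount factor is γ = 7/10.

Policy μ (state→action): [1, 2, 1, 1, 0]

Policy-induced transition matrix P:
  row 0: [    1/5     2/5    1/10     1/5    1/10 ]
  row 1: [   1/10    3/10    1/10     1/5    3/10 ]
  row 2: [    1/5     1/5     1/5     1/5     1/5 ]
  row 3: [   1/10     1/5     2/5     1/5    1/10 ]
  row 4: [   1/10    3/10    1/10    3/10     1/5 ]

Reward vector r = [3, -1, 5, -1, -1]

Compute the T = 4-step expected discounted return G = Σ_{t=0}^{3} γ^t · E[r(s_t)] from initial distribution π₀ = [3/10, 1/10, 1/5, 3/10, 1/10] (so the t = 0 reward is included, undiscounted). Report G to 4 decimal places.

G = 2.5340

t=0: π = [0.3000, 0.1000, 0.2000, 0.3000, 0.1000], E[r] = 1.4000, γ^t·E[r] = 1.400000, running G = 1.400000
t=1: π = [0.1500, 0.2800, 0.2100, 0.2100, 0.1500], E[r] = 0.8600, γ^t·E[r] = 0.602000, running G = 2.002000
t=2: π = [0.1360, 0.2730, 0.1840, 0.2150, 0.1920], E[r] = 0.6480, γ^t·E[r] = 0.317520, running G = 2.319520
t=3: π = [0.1320, 0.2737, 0.1829, 0.2192, 0.1922], E[r] = 0.6254, γ^t·E[r] = 0.214512, running G = 2.534032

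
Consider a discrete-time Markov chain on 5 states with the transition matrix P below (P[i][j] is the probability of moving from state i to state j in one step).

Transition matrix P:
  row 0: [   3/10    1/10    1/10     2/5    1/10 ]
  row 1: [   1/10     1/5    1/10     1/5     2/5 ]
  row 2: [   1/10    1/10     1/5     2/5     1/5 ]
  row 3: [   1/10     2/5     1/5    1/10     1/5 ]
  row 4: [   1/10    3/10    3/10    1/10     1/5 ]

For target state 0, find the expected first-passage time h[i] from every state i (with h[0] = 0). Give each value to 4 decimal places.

h = [0.0000, 10.0000, 10.0000, 10.0000, 10.0000]

First-step conditioning: h[0] = 0; for i ≠ 0, h[i] = 1 + Σ_k P[i][k]·h[k].
  h[1] = 1 + 1/5·h[1] + 1/10·h[2] + 1/5·h[3] + 2/5·h[4]
  h[2] = 1 + 1/10·h[1] + 1/5·h[2] + 2/5·h[3] + 1/5·h[4]
  h[3] = 1 + 2/5·h[1] + 1/5·h[2] + 1/10·h[3] + 1/5·h[4]
  h[4] = 1 + 3/10·h[1] + 3/10·h[2] + 1/10·h[3] + 1/5·h[4]
Solving the 4×4 linear system over states ≠ 0 gives exactly h = [0, 10, 10, 10, 10] (h[0] = 0 is the target).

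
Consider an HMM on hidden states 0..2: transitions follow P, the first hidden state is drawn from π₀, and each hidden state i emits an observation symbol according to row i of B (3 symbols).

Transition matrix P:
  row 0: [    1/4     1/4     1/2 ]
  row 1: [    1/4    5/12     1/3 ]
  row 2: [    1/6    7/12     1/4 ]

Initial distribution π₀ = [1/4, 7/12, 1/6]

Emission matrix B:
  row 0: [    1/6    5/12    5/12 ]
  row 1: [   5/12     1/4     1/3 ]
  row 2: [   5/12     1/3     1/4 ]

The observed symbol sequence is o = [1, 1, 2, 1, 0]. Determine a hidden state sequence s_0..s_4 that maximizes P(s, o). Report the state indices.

path = [0, 2, 1, 2, 1]

t=0: δ = [1.042e-01, 1.458e-01, 5.556e-02]  (obs o_0=1)
t=1: δ = [1.519e-02, 1.519e-02, 1.736e-02]  ψ = [1, 1, 0]  (obs o_1=1)
t=2: δ = [1.582e-03, 3.376e-03, 1.899e-03]  ψ = [0, 2, 0]  (obs o_2=2)
t=3: δ = [3.516e-04, 3.516e-04, 3.751e-04]  ψ = [1, 1, 1]  (obs o_3=1)
t=4: δ = [1.465e-05, 9.117e-05, 7.326e-05]  ψ = [0, 2, 0]  (obs o_4=0)
backtrack: best end state = 1; path = [0, 2, 1, 2, 1]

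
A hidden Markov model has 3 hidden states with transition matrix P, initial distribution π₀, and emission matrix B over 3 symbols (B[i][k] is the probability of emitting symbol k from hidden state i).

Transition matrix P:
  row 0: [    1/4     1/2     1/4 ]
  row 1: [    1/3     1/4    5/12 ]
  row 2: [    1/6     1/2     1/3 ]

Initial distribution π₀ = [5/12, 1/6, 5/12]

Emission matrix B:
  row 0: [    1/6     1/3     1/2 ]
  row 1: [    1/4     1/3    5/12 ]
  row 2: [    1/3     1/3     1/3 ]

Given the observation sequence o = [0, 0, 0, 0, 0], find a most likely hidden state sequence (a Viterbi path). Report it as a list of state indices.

t=0: δ = [6.944e-02, 4.167e-02, 1.389e-01]  (obs o_0=0)
t=1: δ = [3.858e-03, 1.736e-02, 1.543e-02]  ψ = [2, 2, 2]  (obs o_1=0)
t=2: δ = [9.645e-04, 1.929e-03, 2.411e-03]  ψ = [1, 2, 1]  (obs o_2=0)
t=3: δ = [1.072e-04, 3.014e-04, 2.679e-04]  ψ = [1, 2, 1]  (obs o_3=0)
t=4: δ = [1.674e-05, 3.349e-05, 4.186e-05]  ψ = [1, 2, 1]  (obs o_4=0)
backtrack: best end state = 2; path = [2, 1, 2, 1, 2]

path = [2, 1, 2, 1, 2]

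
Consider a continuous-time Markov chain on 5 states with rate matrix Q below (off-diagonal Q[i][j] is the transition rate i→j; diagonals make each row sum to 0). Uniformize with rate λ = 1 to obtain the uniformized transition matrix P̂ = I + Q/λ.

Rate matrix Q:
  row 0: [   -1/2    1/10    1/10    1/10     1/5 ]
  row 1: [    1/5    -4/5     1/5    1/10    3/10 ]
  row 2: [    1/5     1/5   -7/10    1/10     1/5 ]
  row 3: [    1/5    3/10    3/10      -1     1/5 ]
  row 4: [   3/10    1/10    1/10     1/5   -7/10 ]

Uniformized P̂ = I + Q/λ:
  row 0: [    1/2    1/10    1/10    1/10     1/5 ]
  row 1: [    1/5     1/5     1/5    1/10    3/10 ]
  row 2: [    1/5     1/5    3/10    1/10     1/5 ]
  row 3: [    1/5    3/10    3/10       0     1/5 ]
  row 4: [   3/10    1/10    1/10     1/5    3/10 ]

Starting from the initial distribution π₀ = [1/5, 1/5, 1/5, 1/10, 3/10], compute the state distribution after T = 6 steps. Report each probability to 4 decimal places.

π = [0.3199, 0.1553, 0.1726, 0.1127, 0.2395]

t=0: π = [0.2000, 0.2000, 0.2000, 0.1000, 0.3000]
t=1: π = [0.2900, 0.1600, 0.1800, 0.1200, 0.2500]
t=2: π = [0.3120, 0.1580, 0.1760, 0.1130, 0.2410]
t=3: π = [0.3177, 0.1560, 0.1736, 0.1128, 0.2399]
t=4: π = [0.3193, 0.1555, 0.1729, 0.1127, 0.2396]
t=5: π = [0.3197, 0.1554, 0.1727, 0.1127, 0.2395]
t=6: π = [0.3199, 0.1553, 0.1726, 0.1127, 0.2395]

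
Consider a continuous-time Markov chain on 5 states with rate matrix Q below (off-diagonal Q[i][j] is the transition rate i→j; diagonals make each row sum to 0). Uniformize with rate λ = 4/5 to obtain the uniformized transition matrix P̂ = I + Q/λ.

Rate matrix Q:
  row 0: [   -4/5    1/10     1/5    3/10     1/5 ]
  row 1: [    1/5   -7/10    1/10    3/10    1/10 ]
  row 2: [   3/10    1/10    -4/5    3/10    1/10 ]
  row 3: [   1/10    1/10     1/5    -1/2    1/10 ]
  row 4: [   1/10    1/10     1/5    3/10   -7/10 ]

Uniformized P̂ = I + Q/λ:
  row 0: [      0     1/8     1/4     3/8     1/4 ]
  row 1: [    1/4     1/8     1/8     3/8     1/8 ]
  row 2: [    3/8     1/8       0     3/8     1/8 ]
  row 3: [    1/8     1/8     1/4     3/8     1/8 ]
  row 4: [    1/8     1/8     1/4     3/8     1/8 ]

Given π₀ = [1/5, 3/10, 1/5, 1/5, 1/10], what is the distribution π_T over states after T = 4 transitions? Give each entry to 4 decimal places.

π = [0.1659, 0.1250, 0.1879, 0.3750, 0.1462]

t=0: π = [0.2000, 0.3000, 0.2000, 0.2000, 0.1000]
t=1: π = [0.1875, 0.1250, 0.1625, 0.3750, 0.1500]
t=2: π = [0.1578, 0.1250, 0.1938, 0.3750, 0.1484]
t=3: π = [0.1693, 0.1250, 0.1859, 0.3750, 0.1447]
t=4: π = [0.1659, 0.1250, 0.1879, 0.3750, 0.1462]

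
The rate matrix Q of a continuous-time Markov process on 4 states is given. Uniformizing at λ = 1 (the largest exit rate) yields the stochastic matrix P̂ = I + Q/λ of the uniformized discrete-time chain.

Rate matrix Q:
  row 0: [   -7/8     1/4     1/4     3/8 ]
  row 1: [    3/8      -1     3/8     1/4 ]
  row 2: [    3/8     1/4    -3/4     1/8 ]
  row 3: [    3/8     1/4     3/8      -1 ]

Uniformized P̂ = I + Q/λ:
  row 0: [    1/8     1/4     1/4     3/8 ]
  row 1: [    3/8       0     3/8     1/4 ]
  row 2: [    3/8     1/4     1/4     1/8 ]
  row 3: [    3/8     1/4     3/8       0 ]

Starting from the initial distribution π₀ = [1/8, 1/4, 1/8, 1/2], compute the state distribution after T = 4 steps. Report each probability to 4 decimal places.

π = [0.2993, 0.2002, 0.2993, 0.2012]

t=0: π = [0.1250, 0.2500, 0.1250, 0.5000]
t=1: π = [0.3438, 0.1875, 0.3438, 0.1250]
t=2: π = [0.2891, 0.2031, 0.2891, 0.2188]
t=3: π = [0.3027, 0.1992, 0.3027, 0.1953]
t=4: π = [0.2993, 0.2002, 0.2993, 0.2012]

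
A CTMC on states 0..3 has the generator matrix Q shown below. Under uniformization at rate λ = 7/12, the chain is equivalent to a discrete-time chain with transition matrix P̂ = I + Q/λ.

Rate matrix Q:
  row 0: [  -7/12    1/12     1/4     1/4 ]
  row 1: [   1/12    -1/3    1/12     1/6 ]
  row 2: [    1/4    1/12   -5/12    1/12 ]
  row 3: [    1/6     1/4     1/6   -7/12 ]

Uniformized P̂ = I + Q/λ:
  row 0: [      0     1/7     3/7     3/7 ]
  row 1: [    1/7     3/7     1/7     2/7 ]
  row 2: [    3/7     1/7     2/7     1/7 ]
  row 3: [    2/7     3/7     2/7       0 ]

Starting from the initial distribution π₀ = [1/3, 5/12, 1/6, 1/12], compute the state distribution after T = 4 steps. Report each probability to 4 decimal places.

π = [0.2242, 0.2892, 0.2754, 0.2112]

t=0: π = [0.3333, 0.4167, 0.1667, 0.0833]
t=1: π = [0.1548, 0.2857, 0.2738, 0.2857]
t=2: π = [0.2398, 0.3061, 0.2670, 0.1871]
t=3: π = [0.2116, 0.2838, 0.2762, 0.2284]
t=4: π = [0.2242, 0.2892, 0.2754, 0.2112]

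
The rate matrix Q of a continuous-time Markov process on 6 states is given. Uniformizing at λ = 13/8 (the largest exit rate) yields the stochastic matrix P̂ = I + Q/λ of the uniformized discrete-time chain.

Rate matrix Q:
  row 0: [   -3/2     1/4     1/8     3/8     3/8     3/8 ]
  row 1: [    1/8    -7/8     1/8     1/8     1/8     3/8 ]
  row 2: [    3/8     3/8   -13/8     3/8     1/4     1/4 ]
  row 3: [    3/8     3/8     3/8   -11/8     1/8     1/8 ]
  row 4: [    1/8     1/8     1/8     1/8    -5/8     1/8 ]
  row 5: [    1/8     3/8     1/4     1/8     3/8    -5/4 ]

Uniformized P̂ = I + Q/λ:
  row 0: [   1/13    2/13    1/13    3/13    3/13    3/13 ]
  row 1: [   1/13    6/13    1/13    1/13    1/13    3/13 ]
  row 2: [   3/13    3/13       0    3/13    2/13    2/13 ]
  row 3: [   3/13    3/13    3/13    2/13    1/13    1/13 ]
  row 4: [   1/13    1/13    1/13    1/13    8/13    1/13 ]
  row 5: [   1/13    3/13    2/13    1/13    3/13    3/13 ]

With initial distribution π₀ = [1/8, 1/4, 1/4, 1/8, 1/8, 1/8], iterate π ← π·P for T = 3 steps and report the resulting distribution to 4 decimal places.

t=0: π = [0.1250, 0.2500, 0.2500, 0.1250, 0.1250, 0.1250]
t=1: π = [0.1346, 0.2596, 0.0865, 0.1442, 0.2019, 0.1731]
t=2: π = [0.1124, 0.2493, 0.1058, 0.1220, 0.2396, 0.1709]
t=3: π = [0.1120, 0.2428, 0.1007, 0.1199, 0.2577, 0.1670]

π = [0.1120, 0.2428, 0.1007, 0.1199, 0.2577, 0.1670]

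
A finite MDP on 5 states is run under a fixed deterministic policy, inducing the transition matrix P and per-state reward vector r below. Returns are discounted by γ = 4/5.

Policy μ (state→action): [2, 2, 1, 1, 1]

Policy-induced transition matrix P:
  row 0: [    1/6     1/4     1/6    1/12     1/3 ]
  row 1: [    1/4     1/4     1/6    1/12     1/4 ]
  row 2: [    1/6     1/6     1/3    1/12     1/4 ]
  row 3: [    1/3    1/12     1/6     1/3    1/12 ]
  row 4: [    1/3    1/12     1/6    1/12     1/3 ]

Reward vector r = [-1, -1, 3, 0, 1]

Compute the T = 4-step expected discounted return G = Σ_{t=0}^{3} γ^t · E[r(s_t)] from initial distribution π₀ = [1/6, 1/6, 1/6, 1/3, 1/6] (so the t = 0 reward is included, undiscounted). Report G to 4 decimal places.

t=0: π = [0.1667, 0.1667, 0.1667, 0.3333, 0.1667], E[r] = 0.3333, γ^t·E[r] = 0.333333, running G = 0.333333
t=1: π = [0.2639, 0.1528, 0.1944, 0.1667, 0.2222], E[r] = 0.3889, γ^t·E[r] = 0.311111, running G = 0.644444
t=2: π = [0.2442, 0.1690, 0.1991, 0.1250, 0.2627], E[r] = 0.4468, γ^t·E[r] = 0.285926, running G = 0.930370
t=3: π = [0.2454, 0.1688, 0.1998, 0.1146, 0.2714], E[r] = 0.4568, γ^t·E[r] = 0.233877, running G = 1.164247

G = 1.1642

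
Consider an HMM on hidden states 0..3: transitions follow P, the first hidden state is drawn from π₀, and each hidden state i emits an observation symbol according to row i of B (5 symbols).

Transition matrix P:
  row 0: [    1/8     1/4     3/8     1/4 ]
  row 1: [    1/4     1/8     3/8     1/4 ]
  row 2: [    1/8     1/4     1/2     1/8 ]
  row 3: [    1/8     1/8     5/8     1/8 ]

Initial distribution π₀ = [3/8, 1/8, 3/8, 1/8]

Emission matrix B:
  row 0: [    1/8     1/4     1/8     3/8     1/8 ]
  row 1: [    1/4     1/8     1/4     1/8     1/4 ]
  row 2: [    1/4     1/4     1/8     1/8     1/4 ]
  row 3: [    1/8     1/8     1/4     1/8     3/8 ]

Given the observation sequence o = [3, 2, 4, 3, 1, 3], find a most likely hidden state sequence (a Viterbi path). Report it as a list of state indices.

path = [0, 3, 2, 2, 2, 2]

t=0: δ = [1.406e-01, 1.562e-02, 4.688e-02, 1.562e-02]  (obs o_0=3)
t=1: δ = [2.197e-03, 8.789e-03, 6.592e-03, 8.789e-03]  ψ = [0, 0, 0, 0]  (obs o_1=2)
t=2: δ = [2.747e-04, 4.120e-04, 1.373e-03, 8.240e-04]  ψ = [1, 2, 3, 1]  (obs o_2=4)
t=3: δ = [6.437e-05, 4.292e-05, 8.583e-05, 2.146e-05]  ψ = [2, 2, 2, 2]  (obs o_3=3)
t=4: δ = [2.682e-06, 2.682e-06, 1.073e-05, 2.012e-06]  ψ = [1, 2, 2, 0]  (obs o_4=1)
t=5: δ = [5.029e-07, 3.353e-07, 6.706e-07, 1.676e-07]  ψ = [2, 2, 2, 2]  (obs o_5=3)
backtrack: best end state = 2; path = [0, 3, 2, 2, 2, 2]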